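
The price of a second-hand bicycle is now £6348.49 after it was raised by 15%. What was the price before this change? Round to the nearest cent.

£5520.43

The overall multiplier applied was 1.15.
So the original price was £6348.49 ÷ 1.15 ≈ £5520.43.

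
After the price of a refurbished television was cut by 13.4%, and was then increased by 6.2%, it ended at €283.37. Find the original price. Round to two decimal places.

€308.11

The overall multiplier applied was 0.866 × 1.062 = 0.919692.
So the original price was €283.37 ÷ 0.919692 ≈ €308.11.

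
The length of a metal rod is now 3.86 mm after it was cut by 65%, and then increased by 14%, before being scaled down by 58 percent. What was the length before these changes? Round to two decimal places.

The overall multiplier applied was 0.35 × 1.14 × 0.42 = 0.16758.
So the original length was 3.86 ÷ 0.16758 ≈ 23.03 mm.

23.03 mm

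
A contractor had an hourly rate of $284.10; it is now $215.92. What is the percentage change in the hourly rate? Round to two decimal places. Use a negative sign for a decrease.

-24.00%

Change: $215.92 − $284.10 = -$68.18.
Relative to the original: -$68.18 ÷ $284.10 ≈ -24.00%.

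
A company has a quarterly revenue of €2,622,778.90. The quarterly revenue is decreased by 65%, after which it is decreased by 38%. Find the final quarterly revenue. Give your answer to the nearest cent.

€569,143.02

65% decrease: €2,622,778.90 × 0.35 = €917972.615.
38% decrease: €917972.615 × 0.62 = €569143.0213 ≈ €569,143.02.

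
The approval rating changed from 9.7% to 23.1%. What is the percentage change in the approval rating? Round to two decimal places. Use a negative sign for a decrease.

The change is 23.1 − 9.7 = 13.4 percentage points.
Relative to the original 9.7%, that is 13.4 ÷ 9.7 ≈ 138.14%.

138.14%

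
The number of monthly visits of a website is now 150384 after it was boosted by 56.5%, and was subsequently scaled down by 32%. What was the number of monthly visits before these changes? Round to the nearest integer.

The overall multiplier applied was 1.565 × 0.68 = 1.0642.
So the original number of monthly visits was 150384 ÷ 1.0642 ≈ 141312.

141312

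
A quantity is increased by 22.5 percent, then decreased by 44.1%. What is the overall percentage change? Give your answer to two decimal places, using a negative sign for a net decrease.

-31.52%

A 22.5% increase multiplies by 1.225.
Then a 44.1% decrease: 1.225 × 0.559 = 0.684775.
Overall factor 0.684775, i.e. -31.52%.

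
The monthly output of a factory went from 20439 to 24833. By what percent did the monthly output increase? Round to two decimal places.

21.50%

Change: 24833 − 20439 = 4394.
Relative to the original: 4394 ÷ 20439 ≈ 21.50%.
So the monthly output increased by 21.50%.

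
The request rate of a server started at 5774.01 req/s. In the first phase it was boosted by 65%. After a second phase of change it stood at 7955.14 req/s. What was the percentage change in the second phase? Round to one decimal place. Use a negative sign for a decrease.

-16.5%

After the first phase: 5774.01 × 1.65 = 9527.1165.
Second-phase multiplier: 7955.14 ÷ 9527.1165 ≈ 0.835.
That is a change of -16.5%.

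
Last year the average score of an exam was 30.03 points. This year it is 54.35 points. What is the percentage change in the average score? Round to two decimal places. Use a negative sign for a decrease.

80.99%

Change: 54.35 − 30.03 = 24.32.
Relative to the original: 24.32 ÷ 30.03 ≈ 80.99%.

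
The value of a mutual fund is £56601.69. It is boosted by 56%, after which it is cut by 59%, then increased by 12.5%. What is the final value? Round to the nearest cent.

Each change multiplies by a factor: 1.56 × 0.41 × 1.125 = 0.71955.
£56601.69 × 0.71955 = £40727.7460395 ≈ £40727.75.

£40727.75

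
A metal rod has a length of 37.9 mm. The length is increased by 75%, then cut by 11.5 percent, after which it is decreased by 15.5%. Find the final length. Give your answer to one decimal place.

49.6 mm

Each change multiplies by a factor: 1.75 × 0.885 × 0.845 = 1.30869375.
37.9 × 1.30869375 = 49.599493125 ≈ 49.6.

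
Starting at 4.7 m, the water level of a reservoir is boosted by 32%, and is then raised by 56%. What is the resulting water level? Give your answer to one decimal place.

9.7 m

Apply the 32% increase: 4.7 × 1.32 = 6.204.
56% increase: 6.204 × 1.56 = 9.67824 ≈ 9.7.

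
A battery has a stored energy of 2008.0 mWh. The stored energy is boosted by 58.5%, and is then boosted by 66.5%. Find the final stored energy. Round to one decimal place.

5299.2 mWh

Each change multiplies by a factor: 1.585 × 1.665 = 2.639025.
2008.0 × 2.639025 = 5299.1622 ≈ 5299.2.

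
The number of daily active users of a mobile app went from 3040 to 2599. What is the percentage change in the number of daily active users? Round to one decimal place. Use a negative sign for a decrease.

Change: 2599 − 3040 = -441.
Relative to the original: -441 ÷ 3040 ≈ -14.5%.

-14.5%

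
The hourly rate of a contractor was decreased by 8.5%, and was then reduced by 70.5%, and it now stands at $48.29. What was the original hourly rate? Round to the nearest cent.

The overall multiplier applied was 0.915 × 0.295 = 0.269925.
So the original hourly rate was $48.29 ÷ 0.269925 ≈ $178.90.

$178.90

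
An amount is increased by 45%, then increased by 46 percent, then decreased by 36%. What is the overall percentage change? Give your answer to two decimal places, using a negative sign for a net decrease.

35.49%

The combined multiplier is 1.45 × 1.46 × 0.64 = 1.35488.
That corresponds to an increase of 35.49%.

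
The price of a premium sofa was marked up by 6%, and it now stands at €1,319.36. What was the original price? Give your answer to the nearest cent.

The overall multiplier applied was 1.06.
So the original price was €1,319.36 ÷ 1.06 ≈ €1,244.68.

€1,244.68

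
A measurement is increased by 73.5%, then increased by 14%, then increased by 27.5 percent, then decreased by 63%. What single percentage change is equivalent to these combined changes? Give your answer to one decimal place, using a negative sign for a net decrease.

-6.7%

A 73.5% increase multiplies by 1.735.
Then a 14% increase: 1.735 × 1.14 = 1.9779.
Then a 27.5% increase: 1.9779 × 1.275 = 2.5218225.
Then a 63% decrease: 2.5218225 × 0.37 = 0.933074325.
Overall factor 0.933074325, i.e. -6.7%.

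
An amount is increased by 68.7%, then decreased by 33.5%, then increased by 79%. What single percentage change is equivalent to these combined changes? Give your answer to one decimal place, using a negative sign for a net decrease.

100.8%

The combined multiplier is 1.687 × 0.665 × 1.79 = 2.00812045.
That corresponds to an increase of 100.8%.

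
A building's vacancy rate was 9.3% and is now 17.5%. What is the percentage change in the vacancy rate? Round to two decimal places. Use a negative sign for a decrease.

88.17%

The change is 17.5 − 9.3 = 8.2 percentage points.
Relative to the original 9.3%, that is 8.2 ÷ 9.3 ≈ 88.17%.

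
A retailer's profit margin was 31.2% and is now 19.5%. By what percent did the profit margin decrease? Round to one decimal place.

37.5%

The change is 19.5 − 31.2 = -11.7 percentage points.
Relative to the original 31.2%, that is -11.7 ÷ 31.2 = -37.5%.
So the profit margin fell by 37.5%.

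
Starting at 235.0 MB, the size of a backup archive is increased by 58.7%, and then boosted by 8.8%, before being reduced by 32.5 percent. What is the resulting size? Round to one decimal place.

58.7% increase: 235.0 × 1.587 = 372.945.
8.8% increase: 372.945 × 1.088 = 405.76416.
Apply the 32.5% decrease: 405.76416 × 0.675 = 273.890808 ≈ 273.9.

273.9 MB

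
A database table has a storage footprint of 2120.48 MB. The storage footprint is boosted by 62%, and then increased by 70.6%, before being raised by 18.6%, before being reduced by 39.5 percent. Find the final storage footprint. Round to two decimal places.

4205.02 MB

Each change multiplies by a factor: 1.62 × 1.706 × 1.186 × 0.605 = 1.9830520116.
2120.48 × 1.9830520116 = 4205.022129557568 ≈ 4205.02.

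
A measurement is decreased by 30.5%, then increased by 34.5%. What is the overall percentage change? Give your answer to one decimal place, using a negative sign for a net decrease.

The combined multiplier is 0.695 × 1.345 = 0.934775.
That corresponds to a decrease of 6.5%.

-6.5%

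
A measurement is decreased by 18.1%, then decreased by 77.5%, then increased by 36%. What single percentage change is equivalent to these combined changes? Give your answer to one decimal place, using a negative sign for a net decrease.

-74.9%

An 18.1% decrease multiplies by 0.819.
Then a 77.5% decrease: 0.819 × 0.225 = 0.184275.
Then a 36% increase: 0.184275 × 1.36 = 0.250614.
Overall factor 0.250614, i.e. -74.9%.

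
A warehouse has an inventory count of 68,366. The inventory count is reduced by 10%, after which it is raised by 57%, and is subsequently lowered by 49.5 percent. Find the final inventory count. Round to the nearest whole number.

48,784

Each change multiplies by a factor: 0.9 × 1.57 × 0.505 = 0.713565.
68,366 × 0.713565 = 48783.58479 ≈ 48,784.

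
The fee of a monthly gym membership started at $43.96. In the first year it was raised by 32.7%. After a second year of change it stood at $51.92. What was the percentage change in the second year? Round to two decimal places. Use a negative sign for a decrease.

-11.00%

After the first year: $43.96 × 1.327 = $58.33492.
Second-year multiplier: $51.92 ÷ $58.33492 ≈ 0.890033.
That is a change of -11.00%.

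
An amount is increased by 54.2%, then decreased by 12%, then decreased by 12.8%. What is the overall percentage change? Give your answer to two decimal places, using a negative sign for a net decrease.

A 54.2% increase multiplies by 1.542.
Then a 12% decrease: 1.542 × 0.88 = 1.35696.
Then a 12.8% decrease: 1.35696 × 0.872 = 1.18326912.
Overall factor 1.18326912, i.e. 18.33%.

18.33%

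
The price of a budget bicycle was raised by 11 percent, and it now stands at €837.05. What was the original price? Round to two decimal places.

The overall multiplier applied was 1.11.
So the original price was €837.05 ÷ 1.11 ≈ €754.10.

€754.10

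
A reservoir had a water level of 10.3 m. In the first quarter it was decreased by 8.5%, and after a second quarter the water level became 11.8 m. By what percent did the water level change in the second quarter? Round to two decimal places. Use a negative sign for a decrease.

After the first quarter: 10.3 × 0.915 = 9.4245.
Second-quarter multiplier: 11.8 ÷ 9.4245 ≈ 1.252056.
That is a change of 25.21%.

25.21%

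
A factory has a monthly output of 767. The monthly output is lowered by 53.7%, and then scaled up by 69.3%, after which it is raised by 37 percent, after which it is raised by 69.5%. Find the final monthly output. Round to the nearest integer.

After the 53.7% decrease: 767 × 0.463 = 355.121.
Apply the 69.3% increase: 355.121 × 1.693 = 601.219853.
37% increase: 601.219853 × 1.37 = 823.67119861.
69.5% increase: 823.67119861 × 1.695 = 1396.12268164395 ≈ 1396.

1396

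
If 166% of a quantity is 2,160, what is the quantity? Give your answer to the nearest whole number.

1,301

2,160 ÷ 1.66 ≈ 1,301.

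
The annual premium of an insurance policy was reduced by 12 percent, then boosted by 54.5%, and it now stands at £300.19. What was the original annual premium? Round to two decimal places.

£220.79

The overall multiplier applied was 0.88 × 1.545 = 1.3596.
So the original annual premium was £300.19 ÷ 1.3596 ≈ £220.79.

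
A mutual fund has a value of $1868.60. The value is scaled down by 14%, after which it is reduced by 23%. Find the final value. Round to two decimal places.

Apply the 14% decrease: $1868.60 × 0.86 = $1606.996.
After the 23% decrease: $1606.996 × 0.77 = $1237.38692 ≈ $1237.39.

$1237.39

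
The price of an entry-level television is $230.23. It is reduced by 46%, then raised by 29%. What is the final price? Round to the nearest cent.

Apply the 46% decrease: $230.23 × 0.54 = $124.3242.
After the 29% increase: $124.3242 × 1.29 = $160.378218 ≈ $160.38.

$160.38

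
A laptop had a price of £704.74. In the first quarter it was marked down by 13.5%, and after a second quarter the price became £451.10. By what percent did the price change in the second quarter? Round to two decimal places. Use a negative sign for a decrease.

After the first quarter: £704.74 × 0.865 = £609.6001.
Second-quarter multiplier: £451.10 ÷ £609.6001 ≈ 0.739993.
That is a change of -26.00%.

-26.00%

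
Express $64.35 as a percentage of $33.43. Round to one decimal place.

192.5%

$64.35 ÷ $33.43 ≈ 192.5%.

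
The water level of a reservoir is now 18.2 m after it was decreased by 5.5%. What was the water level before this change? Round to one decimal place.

19.3 m

The overall multiplier applied was 0.945.
So the original water level was 18.2 ÷ 0.945 ≈ 19.3 m.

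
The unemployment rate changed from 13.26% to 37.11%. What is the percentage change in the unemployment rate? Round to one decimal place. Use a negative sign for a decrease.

179.9%

The change is 37.11 − 13.26 = 23.85 percentage points.
Relative to the original 13.26%, that is 23.85 ÷ 13.26 ≈ 179.9%.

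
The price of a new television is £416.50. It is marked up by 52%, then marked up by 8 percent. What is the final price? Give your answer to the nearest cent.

£683.73

Each change multiplies by a factor: 1.52 × 1.08 = 1.6416.
£416.50 × 1.6416 = £683.7264 ≈ £683.73.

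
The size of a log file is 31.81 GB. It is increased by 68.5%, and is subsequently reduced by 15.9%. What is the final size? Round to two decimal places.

Apply the 68.5% increase: 31.81 × 1.685 = 53.59985.
After the 15.9% decrease: 53.59985 × 0.841 = 45.07747385 ≈ 45.08.

45.08 GB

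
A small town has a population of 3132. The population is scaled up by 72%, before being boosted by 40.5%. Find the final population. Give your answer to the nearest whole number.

Each change multiplies by a factor: 1.72 × 1.405 = 2.4166.
3132 × 2.4166 = 7568.7912 ≈ 7569.

7569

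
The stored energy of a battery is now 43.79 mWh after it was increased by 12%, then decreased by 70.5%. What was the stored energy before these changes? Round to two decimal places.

The overall multiplier applied was 1.12 × 0.295 = 0.3304.
So the original stored energy was 43.79 ÷ 0.3304 ≈ 132.54 mWh.

132.54 mWh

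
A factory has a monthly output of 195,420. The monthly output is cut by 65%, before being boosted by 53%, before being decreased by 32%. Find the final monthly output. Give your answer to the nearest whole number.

65% decrease: 195,420 × 0.35 = 68397.
53% increase: 68397 × 1.53 = 104647.41.
32% decrease: 104647.41 × 0.68 = 71160.2388 ≈ 71,160.

71,160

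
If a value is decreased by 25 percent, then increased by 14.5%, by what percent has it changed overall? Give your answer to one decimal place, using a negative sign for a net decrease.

-14.1%

The combined multiplier is 0.75 × 1.145 = 0.85875.
That corresponds to a decrease of 14.1%.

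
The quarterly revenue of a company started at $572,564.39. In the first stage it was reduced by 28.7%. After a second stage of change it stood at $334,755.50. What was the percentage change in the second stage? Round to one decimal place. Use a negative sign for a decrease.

-18.0%

After the first stage: $572,564.39 × 0.713 = $408238.41007.
Second-stage multiplier: $334,755.50 ÷ $408238.41007 ≈ 0.82.
That is a change of -18.0%.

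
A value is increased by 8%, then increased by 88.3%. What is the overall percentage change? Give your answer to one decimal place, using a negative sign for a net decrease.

The combined multiplier is 1.08 × 1.883 = 2.03364.
That corresponds to an increase of 103.4%.

103.4%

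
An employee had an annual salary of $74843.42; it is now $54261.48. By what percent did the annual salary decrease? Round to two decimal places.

27.50%

Change: $54261.48 − $74843.42 = -$20581.94.
Relative to the original: -$20581.94 ÷ $74843.42 ≈ -27.50%.
So the annual salary decreased by 27.50%.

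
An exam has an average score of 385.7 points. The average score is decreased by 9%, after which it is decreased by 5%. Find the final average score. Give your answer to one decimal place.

Each change multiplies by a factor: 0.91 × 0.95 = 0.8645.
385.7 × 0.8645 = 333.43765 ≈ 333.4.

333.4 points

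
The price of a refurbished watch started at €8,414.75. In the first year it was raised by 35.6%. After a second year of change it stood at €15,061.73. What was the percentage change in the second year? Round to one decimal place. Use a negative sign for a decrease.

After the first year: €8,414.75 × 1.356 = €11410.401.
Second-year multiplier: €15,061.73 ÷ €11410.401 ≈ 1.32.
That is a change of 32.0%.

32.0%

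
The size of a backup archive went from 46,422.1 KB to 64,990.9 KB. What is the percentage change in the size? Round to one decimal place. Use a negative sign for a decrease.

Change: 64,990.9 − 46,422.1 = 18,568.8.
Relative to the original: 18,568.8 ÷ 46,422.1 ≈ 40.0%.

40.0%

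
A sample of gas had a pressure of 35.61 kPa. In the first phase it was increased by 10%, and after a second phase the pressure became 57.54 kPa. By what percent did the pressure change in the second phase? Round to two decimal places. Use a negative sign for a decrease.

After the first phase: 35.61 × 1.1 = 39.171.
Second-phase multiplier: 57.54 ÷ 39.171 ≈ 1.468944.
That is a change of 46.89%.

46.89%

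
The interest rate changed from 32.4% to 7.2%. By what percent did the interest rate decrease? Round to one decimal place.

77.8%

The change is 7.2 − 32.4 = -25.2 percentage points.
Relative to the original 32.4%, that is -25.2 ÷ 32.4 ≈ -77.8%.
So the interest rate fell by 77.8%.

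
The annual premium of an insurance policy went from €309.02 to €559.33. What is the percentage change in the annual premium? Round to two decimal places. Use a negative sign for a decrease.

Change: €559.33 − €309.02 = €250.31.
Relative to the original: €250.31 ÷ €309.02 ≈ 81.00%.

81.00%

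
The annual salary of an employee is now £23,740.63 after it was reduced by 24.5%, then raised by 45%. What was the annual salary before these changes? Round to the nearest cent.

The overall multiplier applied was 0.755 × 1.45 = 1.09475.
So the original annual salary was £23,740.63 ÷ 1.09475 ≈ £21,685.89.

£21,685.89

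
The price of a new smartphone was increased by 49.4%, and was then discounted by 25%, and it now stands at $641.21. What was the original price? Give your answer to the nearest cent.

$572.25

Undoing the 25% decrease: $641.21 ÷ 0.75 ≈ $854.946667.
Undoing the 49.4% increase: $854.946667 ÷ 1.494 ≈ $572.25.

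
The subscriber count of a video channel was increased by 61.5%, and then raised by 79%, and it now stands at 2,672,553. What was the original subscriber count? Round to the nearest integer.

The overall multiplier applied was 1.615 × 1.79 = 2.89085.
So the original subscriber count was 2,672,553 ÷ 2.89085 ≈ 924,487.

924,487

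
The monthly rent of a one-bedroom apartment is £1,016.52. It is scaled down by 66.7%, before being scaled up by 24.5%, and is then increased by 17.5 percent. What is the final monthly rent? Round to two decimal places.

66.7% decrease: £1,016.52 × 0.333 = £338.50116.
After the 24.5% increase: £338.50116 × 1.245 = £421.4339442.
After the 17.5% increase: £421.4339442 × 1.175 = £495.184884435 ≈ £495.18.

£495.18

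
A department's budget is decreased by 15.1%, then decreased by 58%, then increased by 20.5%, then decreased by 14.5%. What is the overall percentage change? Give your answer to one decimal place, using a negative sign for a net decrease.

-63.3%

The combined multiplier is 0.849 × 0.42 × 1.205 × 0.855 = 0.3673754595.
That corresponds to a decrease of 63.3%.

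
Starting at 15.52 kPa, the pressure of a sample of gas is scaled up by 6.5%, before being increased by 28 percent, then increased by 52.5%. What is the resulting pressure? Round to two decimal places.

32.26 kPa

6.5% increase: 15.52 × 1.065 = 16.5288.
Apply the 28% increase: 16.5288 × 1.28 = 21.156864.
52.5% increase: 21.156864 × 1.525 = 32.2642176 ≈ 32.26.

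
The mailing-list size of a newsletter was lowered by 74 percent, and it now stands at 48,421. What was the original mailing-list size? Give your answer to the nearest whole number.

The overall multiplier applied was 0.26.
So the original mailing-list size was 48,421 ÷ 0.26 ≈ 186,235.

186,235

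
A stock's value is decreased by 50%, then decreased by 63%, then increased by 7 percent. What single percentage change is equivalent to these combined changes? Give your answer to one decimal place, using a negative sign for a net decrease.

A 50% decrease multiplies by 0.5.
Then a 63% decrease: 0.5 × 0.37 = 0.185.
Then a 7% increase: 0.185 × 1.07 = 0.19795.
Overall factor 0.19795, i.e. -80.2%.

-80.2%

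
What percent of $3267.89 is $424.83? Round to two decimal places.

$424.83 ÷ $3267.89 ≈ 13.00%.

13.00%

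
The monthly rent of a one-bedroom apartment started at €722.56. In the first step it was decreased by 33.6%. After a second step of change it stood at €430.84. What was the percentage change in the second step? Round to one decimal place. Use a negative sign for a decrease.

After the first step: €722.56 × 0.664 = €479.77984.
Second-step multiplier: €430.84 ÷ €479.77984 ≈ 0.898.
That is a change of -10.2%.

-10.2%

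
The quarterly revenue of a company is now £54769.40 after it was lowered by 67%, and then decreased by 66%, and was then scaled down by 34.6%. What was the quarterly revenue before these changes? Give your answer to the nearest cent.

Undoing the 34.6% decrease: £54769.40 ÷ 0.654 ≈ £83745.259939.
Undoing the 66% decrease: £83745.259939 ÷ 0.34 ≈ £246309.588056.
Undoing the 67% decrease: £246309.588056 ÷ 0.33 ≈ £746392.69.

£746392.69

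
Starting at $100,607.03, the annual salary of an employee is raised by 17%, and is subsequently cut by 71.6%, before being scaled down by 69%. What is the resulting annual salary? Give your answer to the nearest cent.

$10,363.21

Each change multiplies by a factor: 1.17 × 0.284 × 0.31 = 0.1030068.
$100,607.03 × 0.1030068 = $10363.208217804 ≈ $10,363.21.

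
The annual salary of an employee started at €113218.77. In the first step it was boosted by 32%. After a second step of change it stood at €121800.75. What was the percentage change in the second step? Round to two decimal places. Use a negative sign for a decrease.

After the first step: €113218.77 × 1.32 = €149448.7764.
Second-step multiplier: €121800.75 ÷ €149448.7764 ≈ 0.815.
That is a change of -18.50%.

-18.50%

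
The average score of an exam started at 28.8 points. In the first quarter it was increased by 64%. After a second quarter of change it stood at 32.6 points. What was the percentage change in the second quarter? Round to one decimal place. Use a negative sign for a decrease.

-31.0%

After the first quarter: 28.8 × 1.64 = 47.232.
Second-quarter multiplier: 32.6 ÷ 47.232 ≈ 0.69021.
That is a change of -31.0%.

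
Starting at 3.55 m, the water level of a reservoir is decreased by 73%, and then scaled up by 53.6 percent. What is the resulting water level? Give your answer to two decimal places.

73% decrease: 3.55 × 0.27 = 0.9585.
53.6% increase: 0.9585 × 1.536 = 1.472256 ≈ 1.47.

1.47 m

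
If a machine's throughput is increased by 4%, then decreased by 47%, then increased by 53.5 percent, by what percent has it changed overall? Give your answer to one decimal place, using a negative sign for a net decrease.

-15.4%

The combined multiplier is 1.04 × 0.53 × 1.535 = 0.846092.
That corresponds to a decrease of 15.4%.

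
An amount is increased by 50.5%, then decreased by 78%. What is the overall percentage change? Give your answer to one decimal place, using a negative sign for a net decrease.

-66.9%

A 50.5% increase multiplies by 1.505.
Then a 78% decrease: 1.505 × 0.22 = 0.3311.
Overall factor 0.3311, i.e. -66.9%.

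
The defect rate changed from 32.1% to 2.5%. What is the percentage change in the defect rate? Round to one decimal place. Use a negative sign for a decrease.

-92.2%

The change is 2.5 − 32.1 = -29.6 percentage points.
Relative to the original 32.1%, that is -29.6 ÷ 32.1 ≈ -92.2%.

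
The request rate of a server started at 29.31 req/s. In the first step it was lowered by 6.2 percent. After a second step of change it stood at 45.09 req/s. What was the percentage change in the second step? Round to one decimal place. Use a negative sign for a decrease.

After the first step: 29.31 × 0.938 = 27.49278.
Second-step multiplier: 45.09 ÷ 27.49278 ≈ 1.64007.
That is a change of 64.0%.

64.0%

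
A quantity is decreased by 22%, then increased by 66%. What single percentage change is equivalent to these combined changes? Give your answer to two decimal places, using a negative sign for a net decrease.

A 22% decrease multiplies by 0.78.
Then a 66% increase: 0.78 × 1.66 = 1.2948.
Overall factor 1.2948, i.e. 29.48%.

29.48%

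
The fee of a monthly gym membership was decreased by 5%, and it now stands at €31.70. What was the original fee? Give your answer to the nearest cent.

The overall multiplier applied was 0.95.
So the original fee was €31.70 ÷ 0.95 ≈ €33.37.

€33.37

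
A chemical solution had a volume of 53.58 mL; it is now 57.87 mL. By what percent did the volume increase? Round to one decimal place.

Change: 57.87 − 53.58 = 4.29.
Relative to the original: 4.29 ÷ 53.58 ≈ 8.0%.
So the volume increased by 8.0%.

8.0%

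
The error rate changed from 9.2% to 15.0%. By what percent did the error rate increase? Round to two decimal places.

63.04%

The change is 15.0 − 9.2 = 5.8 percentage points.
Relative to the original 9.2%, that is 5.8 ÷ 9.2 ≈ 63.04%.
So the error rate rose by 63.04%.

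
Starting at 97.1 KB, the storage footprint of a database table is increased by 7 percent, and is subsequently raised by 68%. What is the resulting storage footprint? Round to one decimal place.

174.5 KB

Each change multiplies by a factor: 1.07 × 1.68 = 1.7976.
97.1 × 1.7976 = 174.54696 ≈ 174.5.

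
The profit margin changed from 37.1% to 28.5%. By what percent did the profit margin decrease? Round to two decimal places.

23.18%

The change is 28.5 − 37.1 = -8.6 percentage points.
Relative to the original 37.1%, that is -8.6 ÷ 37.1 ≈ -23.18%.
So the profit margin fell by 23.18%.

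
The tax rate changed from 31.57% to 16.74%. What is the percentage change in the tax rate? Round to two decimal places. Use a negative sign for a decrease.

The change is 16.74 − 31.57 = -14.83 percentage points.
Relative to the original 31.57%, that is -14.83 ÷ 31.57 ≈ -46.97%.

-46.97%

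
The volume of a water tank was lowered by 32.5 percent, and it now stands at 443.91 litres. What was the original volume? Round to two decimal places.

657.64 litres

The overall multiplier applied was 0.675.
So the original volume was 443.91 ÷ 0.675 ≈ 657.64 litres.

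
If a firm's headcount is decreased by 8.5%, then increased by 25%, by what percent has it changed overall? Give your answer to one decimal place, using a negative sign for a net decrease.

An 8.5% decrease multiplies by 0.915.
Then a 25% increase: 0.915 × 1.25 = 1.14375.
Overall factor 1.14375, i.e. 14.4%.

14.4%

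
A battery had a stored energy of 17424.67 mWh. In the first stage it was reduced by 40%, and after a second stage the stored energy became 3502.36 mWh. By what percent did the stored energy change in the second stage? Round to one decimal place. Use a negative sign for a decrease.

After the first stage: 17424.67 × 0.6 = 10454.802.
Second-stage multiplier: 3502.36 ÷ 10454.802 ≈ 0.335.
That is a change of -66.5%.

-66.5%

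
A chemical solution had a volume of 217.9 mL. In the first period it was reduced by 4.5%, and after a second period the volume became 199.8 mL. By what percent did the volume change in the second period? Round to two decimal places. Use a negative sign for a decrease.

-3.99%

After the first period: 217.9 × 0.955 = 208.0945.
Second-period multiplier: 199.8 ÷ 208.0945 ≈ 0.960141.
That is a change of -3.99%.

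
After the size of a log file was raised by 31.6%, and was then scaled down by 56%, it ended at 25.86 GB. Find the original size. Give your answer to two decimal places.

The overall multiplier applied was 1.316 × 0.44 = 0.57904.
So the original size was 25.86 ÷ 0.57904 ≈ 44.66 GB.

44.66 GB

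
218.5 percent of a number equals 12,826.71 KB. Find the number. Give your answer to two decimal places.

5,870.35 KB

12,826.71 KB ÷ 2.185 ≈ 5,870.35 KB.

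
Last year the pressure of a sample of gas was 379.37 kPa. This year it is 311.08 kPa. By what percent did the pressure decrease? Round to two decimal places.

Change: 311.08 − 379.37 = -68.29.
Relative to the original: -68.29 ÷ 379.37 ≈ -18.00%.
So the pressure decreased by 18.00%.

18.00%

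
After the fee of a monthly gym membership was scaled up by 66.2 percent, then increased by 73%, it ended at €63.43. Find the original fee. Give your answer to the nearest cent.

Undoing the 73% increase: €63.43 ÷ 1.73 ≈ €36.66474.
Undoing the 66.2% increase: €36.66474 ÷ 1.662 ≈ €22.06.

€22.06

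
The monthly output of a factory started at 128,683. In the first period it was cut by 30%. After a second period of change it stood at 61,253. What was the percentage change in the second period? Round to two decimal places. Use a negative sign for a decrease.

-32.00%

After the first period: 128,683 × 0.7 = 90078.1.
Second-period multiplier: 61,253 ÷ 90078.1 ≈ 0.679999.
That is a change of -32.00%.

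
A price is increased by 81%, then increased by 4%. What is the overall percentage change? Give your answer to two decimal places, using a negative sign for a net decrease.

88.24%

The combined multiplier is 1.81 × 1.04 = 1.8824.
That corresponds to an increase of 88.24%.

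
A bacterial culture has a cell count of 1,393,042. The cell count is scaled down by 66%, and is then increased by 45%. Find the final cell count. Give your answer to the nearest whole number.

686,770

After the 66% decrease: 1,393,042 × 0.34 = 473634.28.
Apply the 45% increase: 473634.28 × 1.45 = 686769.706 ≈ 686,770.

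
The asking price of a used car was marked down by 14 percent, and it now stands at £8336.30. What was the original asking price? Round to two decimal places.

The overall multiplier applied was 0.86.
So the original asking price was £8336.30 ÷ 0.86 ≈ £9693.37.

£9693.37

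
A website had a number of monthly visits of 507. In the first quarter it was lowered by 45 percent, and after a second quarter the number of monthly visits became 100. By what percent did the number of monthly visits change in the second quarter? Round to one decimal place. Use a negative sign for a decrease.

-64.1%

After the first quarter: 507 × 0.55 = 278.85.
Second-quarter multiplier: 100 ÷ 278.85 ≈ 0.35862.
That is a change of -64.1%.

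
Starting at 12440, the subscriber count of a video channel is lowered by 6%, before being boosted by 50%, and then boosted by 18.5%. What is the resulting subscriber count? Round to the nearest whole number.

20785

After the 6% decrease: 12440 × 0.94 = 11693.6.
Apply the 50% increase: 11693.6 × 1.5 = 17540.4.
After the 18.5% increase: 17540.4 × 1.185 = 20785.374 ≈ 20785.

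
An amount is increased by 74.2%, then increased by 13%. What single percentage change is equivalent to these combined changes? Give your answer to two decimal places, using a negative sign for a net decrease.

A 74.2% increase multiplies by 1.742.
Then a 13% increase: 1.742 × 1.13 = 1.96846.
Overall factor 1.96846, i.e. 96.85%.

96.85%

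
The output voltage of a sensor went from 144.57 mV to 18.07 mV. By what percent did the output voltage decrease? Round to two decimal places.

87.50%

Change: 18.07 − 144.57 = -126.50.
Relative to the original: -126.50 ÷ 144.57 ≈ -87.50%.
So the output voltage decreased by 87.50%.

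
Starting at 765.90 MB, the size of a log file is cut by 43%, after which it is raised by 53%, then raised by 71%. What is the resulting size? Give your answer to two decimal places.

Apply the 43% decrease: 765.90 × 0.57 = 436.563.
After the 53% increase: 436.563 × 1.53 = 667.94139.
Apply the 71% increase: 667.94139 × 1.71 = 1142.1797769 ≈ 1142.18.

1142.18 MB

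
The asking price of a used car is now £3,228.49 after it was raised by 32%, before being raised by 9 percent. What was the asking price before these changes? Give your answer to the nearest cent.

£2,243.88

The overall multiplier applied was 1.32 × 1.09 = 1.4388.
So the original asking price was £3,228.49 ÷ 1.4388 ≈ £2,243.88.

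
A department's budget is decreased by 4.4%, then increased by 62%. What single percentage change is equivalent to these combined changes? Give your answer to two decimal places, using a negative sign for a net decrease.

A 4.4% decrease multiplies by 0.956.
Then a 62% increase: 0.956 × 1.62 = 1.54872.
Overall factor 1.54872, i.e. 54.87%.

54.87%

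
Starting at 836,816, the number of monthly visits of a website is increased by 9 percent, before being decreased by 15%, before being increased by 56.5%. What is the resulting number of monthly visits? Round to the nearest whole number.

1,213,360

After the 9% increase: 836,816 × 1.09 = 912129.44.
After the 15% decrease: 912129.44 × 0.85 = 775310.024.
Apply the 56.5% increase: 775310.024 × 1.565 = 1213360.18756 ≈ 1,213,360.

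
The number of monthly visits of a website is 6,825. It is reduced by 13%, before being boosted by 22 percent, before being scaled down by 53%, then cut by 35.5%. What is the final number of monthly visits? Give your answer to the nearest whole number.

2,196

13% decrease: 6,825 × 0.87 = 5937.75.
After the 22% increase: 5937.75 × 1.22 = 7244.055.
53% decrease: 7244.055 × 0.47 = 3404.70585.
After the 35.5% decrease: 3404.70585 × 0.645 = 2196.03527325 ≈ 2,196.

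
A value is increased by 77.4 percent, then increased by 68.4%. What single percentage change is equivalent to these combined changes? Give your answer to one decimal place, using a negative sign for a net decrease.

198.7%

A 77.4% increase multiplies by 1.774.
Then a 68.4% increase: 1.774 × 1.684 = 2.987416.
Overall factor 2.987416, i.e. 198.7%.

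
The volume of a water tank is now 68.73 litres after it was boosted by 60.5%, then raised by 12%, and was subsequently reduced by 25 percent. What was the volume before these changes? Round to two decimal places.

Undoing the 25% decrease: 68.73 ÷ 0.75 = 91.64.
Undoing the 12% increase: 91.64 ÷ 1.12 ≈ 81.821429.
Undoing the 60.5% increase: 81.821429 ÷ 1.605 ≈ 50.98 litres.

50.98 litres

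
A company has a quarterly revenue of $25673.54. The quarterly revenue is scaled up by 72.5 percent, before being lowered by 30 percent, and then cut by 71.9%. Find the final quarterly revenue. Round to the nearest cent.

$8711.22

Apply the 72.5% increase: $25673.54 × 1.725 = $44286.8565.
After the 30% decrease: $44286.8565 × 0.7 = $31000.79955.
71.9% decrease: $31000.79955 × 0.281 = $8711.22467355 ≈ $8711.22.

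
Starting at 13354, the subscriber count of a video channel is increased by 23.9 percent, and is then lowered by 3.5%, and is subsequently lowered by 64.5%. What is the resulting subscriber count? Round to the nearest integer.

Each change multiplies by a factor: 1.239 × 0.965 × 0.355 = 0.424450425.
13354 × 0.424450425 = 5668.11097545 ≈ 5668.

5668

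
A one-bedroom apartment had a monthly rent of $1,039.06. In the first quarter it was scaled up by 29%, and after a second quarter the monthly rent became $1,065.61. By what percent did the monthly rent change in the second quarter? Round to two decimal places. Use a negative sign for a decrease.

-20.50%

After the first quarter: $1,039.06 × 1.29 = $1340.3874.
Second-quarter multiplier: $1,065.61 ÷ $1340.3874 ≈ 0.795002.
That is a change of -20.50%.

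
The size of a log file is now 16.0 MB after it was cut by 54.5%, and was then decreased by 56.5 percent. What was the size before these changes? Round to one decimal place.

80.8 MB

The overall multiplier applied was 0.455 × 0.435 = 0.197925.
So the original size was 16.0 ÷ 0.197925 ≈ 80.8 MB.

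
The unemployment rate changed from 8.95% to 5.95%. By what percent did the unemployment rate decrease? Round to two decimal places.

The change is 5.95 − 8.95 = -3.00 percentage points.
Relative to the original 8.95%, that is -3.00 ÷ 8.95 ≈ -33.52%.
So the unemployment rate fell by 33.52%.

33.52%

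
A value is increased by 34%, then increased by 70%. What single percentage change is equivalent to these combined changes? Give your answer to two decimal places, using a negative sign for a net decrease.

127.80%

The combined multiplier is 1.34 × 1.7 = 2.278.
That corresponds to an increase of 127.80%.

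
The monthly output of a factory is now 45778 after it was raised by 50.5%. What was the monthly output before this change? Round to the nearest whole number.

The overall multiplier applied was 1.505.
So the original monthly output was 45778 ÷ 1.505 ≈ 30417.

30417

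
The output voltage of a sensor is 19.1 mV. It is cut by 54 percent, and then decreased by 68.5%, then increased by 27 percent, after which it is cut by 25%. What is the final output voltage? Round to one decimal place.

2.6 mV

Each change multiplies by a factor: 0.46 × 0.315 × 1.27 × 0.75 = 0.13801725.
19.1 × 0.13801725 = 2.636129475 ≈ 2.6.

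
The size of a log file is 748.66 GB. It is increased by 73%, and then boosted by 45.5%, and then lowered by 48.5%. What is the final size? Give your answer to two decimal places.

970.51 GB

Each change multiplies by a factor: 1.73 × 1.455 × 0.515 = 1.29633225.
748.66 × 1.29633225 = 970.512102285 ≈ 970.51.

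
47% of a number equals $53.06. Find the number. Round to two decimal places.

$53.06 ÷ 0.47 ≈ $112.89.

$112.89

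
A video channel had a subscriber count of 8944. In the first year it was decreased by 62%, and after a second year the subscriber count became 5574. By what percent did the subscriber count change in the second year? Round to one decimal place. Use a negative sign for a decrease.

After the first year: 8944 × 0.38 = 3398.72.
Second-year multiplier: 5574 ÷ 3398.72 ≈ 1.64003.
That is a change of 64.0%.

64.0%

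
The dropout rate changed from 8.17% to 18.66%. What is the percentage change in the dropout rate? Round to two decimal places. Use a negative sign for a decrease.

The change is 18.66 − 8.17 = 10.49 percentage points.
Relative to the original 8.17%, that is 10.49 ÷ 8.17 ≈ 128.40%.

128.40%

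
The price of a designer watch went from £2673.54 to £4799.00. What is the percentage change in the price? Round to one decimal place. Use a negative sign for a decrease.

79.5%

Change: £4799.00 − £2673.54 = £2125.46.
Relative to the original: £2125.46 ÷ £2673.54 ≈ 79.5%.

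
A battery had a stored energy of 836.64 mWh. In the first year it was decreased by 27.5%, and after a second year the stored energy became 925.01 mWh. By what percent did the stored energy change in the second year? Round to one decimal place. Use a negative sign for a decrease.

After the first year: 836.64 × 0.725 = 606.564.
Second-year multiplier: 925.01 ÷ 606.564 ≈ 1.525.
That is a change of 52.5%.

52.5%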